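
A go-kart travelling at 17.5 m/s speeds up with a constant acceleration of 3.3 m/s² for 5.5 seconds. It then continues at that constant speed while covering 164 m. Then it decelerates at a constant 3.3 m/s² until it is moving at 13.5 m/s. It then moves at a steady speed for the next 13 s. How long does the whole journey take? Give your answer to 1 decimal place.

Phase 1 (accelerating): v₀ = 17.5 m/s, a = 3.3 m/s².
v = v₀ + at = 17.5 + (3.3)(5.5) = 35.6 m/s
Δx = v₀t + ½at² = 17.5·5.5 + 0.5·3.3·5.5² = 146 m

Phase 2 (constant speed): v₀ = 35.6 m/s, a = 0 m/s².
Constant speed: t = d/v = 164/35.6 = 4.60 s

Phase 3 (decelerating): v₀ = 35.6 m/s, a = -3.3 m/s².
v = v₀ + at → t = (13.5 − 35.6) / -3.3 = 6.71 s
v² = v₀² + 2aΔx → Δx = (13.5² − 35.6²)/(2·-3.3) = 165 m

Phase 4 (constant speed): v₀ = 13.5 m/s, a = 0 m/s².
v = v₀ + at = 13.5 + (0)(13) = 13.5 m/s
Δx = v₀t + ½at² = 13.5·13 + 0.5·0·13² = 176 m
Total time = 5.50 + 4.60 + 6.71 + 13.0 = 29.8 s

29.8 s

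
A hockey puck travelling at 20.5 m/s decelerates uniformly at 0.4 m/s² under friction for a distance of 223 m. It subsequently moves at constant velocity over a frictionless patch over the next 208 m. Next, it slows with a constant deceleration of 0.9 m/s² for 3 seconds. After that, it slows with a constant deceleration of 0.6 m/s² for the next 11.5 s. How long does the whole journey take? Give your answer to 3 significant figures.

40.2 s

Phase 1 (decelerating): v₀ = 20.5 m/s, a = -0.4 m/s².
v² = v₀² + 2aΔx = 20.5² + 2·-0.4·223 = 242 → v = 15.6 m/s
t = (v − v₀)/a = (15.6 − 20.5)/-0.4 = 12.4 s

Phase 2 (constant speed): v₀ = 15.6 m/s, a = 0 m/s².
Constant speed: t = d/v = 208/15.6 = 13.4 s

Phase 3 (decelerating): v₀ = 15.6 m/s, a = -0.9 m/s².
v = v₀ + at = 15.6 + (-0.9)(3) = 12.9 m/s
Δx = v₀t + ½at² = 15.6·3 + 0.5·-0.9·3² = 42.6 m

Phase 4 (decelerating): v₀ = 12.9 m/s, a = -0.6 m/s².
v = v₀ + at = 12.9 + (-0.6)(11.5) = 5.95 m/s
Δx = v₀t + ½at² = 12.9·11.5 + 0.5·-0.6·11.5² = 108 m
Total time = 12.4 + 13.4 + 3.00 + 11.5 = 40.2 s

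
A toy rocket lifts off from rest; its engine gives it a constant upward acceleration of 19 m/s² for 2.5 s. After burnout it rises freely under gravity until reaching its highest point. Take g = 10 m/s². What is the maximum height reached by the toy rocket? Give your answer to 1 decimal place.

Phase 1 (powered ascent): v₀ = 0 m/s, a = 19 m/s².
v = v₀ + at = 0 + (19)(2.5) = 47.5 m/s
Δx = v₀t + ½at² = 0·2.5 + 0.5·19·2.5² = 59.4 m

Phase 2 (coasting upward): v₀ = 47.5 m/s, a = -10 m/s².
v = v₀ + at → t = (0 − 47.5) / -10 = 4.75 s
v² = v₀² + 2aΔx → Δx = (0² − 47.5²)/(2·-10) = 113 m
Maximum height = 59.4 + 113 = 172 m

172.2 m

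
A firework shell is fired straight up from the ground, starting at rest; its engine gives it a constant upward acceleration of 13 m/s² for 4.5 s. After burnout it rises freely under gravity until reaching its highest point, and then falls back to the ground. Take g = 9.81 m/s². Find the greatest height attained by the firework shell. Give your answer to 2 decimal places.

306.05 m

Phase 1 (powered ascent): v₀ = 0 m/s, a = 13 m/s².
v = v₀ + at = 0 + (13)(4.5) = 58.5 m/s
Δx = v₀t + ½at² = 0·4.5 + 0.5·13·4.5² = 132 m

Phase 2 (coasting upward): v₀ = 58.5 m/s, a = -9.81 m/s².
v = v₀ + at → t = (0 − 58.5) / -9.81 = 5.96 s
v² = v₀² + 2aΔx → Δx = (0² − 58.5²)/(2·-9.81) = 174 m
Maximum height = 132 + 174 = 306 m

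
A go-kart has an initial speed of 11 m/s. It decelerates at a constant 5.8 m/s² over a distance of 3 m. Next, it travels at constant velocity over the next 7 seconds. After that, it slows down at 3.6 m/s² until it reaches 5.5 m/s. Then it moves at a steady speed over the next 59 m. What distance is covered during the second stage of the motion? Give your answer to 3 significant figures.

65.0 m

Phase 1 (decelerating): v₀ = 11.0 m/s, a = -5.8 m/s².
v² = v₀² + 2aΔx = 11.0² + 2·-5.8·3 = 86.2 → v = 9.28 m/s
t = (v − v₀)/a = (9.28 − 11.0)/-5.8 = 0.296 s

Phase 2 (constant speed): v₀ = 9.28 m/s, a = 0 m/s².
v = v₀ + at = 9.28 + (0)(7) = 9.28 m/s
Δx = v₀t + ½at² = 9.28·7 + 0.5·0·7² = 65.0 m
Distance in phase 2 = 65.0 m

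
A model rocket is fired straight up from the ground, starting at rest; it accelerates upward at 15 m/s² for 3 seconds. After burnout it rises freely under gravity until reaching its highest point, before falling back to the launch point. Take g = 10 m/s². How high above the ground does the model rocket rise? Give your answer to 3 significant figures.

169 m

Phase 1 (powered ascent): v₀ = 0 m/s, a = 15 m/s².
v = v₀ + at = 0 + (15)(3) = 45.0 m/s
Δx = v₀t + ½at² = 0·3 + 0.5·15·3² = 67.5 m

Phase 2 (coasting upward): v₀ = 45.0 m/s, a = -10 m/s².
v = v₀ + at → t = (0 − 45.0) / -10 = 4.50 s
v² = v₀² + 2aΔx → Δx = (0² − 45.0²)/(2·-10) = 101 m
Maximum height = 67.5 + 101 = 169 m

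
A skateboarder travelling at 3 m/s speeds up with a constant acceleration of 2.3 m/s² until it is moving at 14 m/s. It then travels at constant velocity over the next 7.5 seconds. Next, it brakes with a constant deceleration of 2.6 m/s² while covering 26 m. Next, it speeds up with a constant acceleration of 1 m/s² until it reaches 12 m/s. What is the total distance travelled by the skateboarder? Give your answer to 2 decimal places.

213.25 m

Phase 1 (accelerating): v₀ = 3.00 m/s, a = 2.3 m/s².
v = v₀ + at → t = (14 − 3.00) / 2.3 = 4.78 s
v² = v₀² + 2aΔx → Δx = (14² − 3.00²)/(2·2.3) = 40.7 m

Phase 2 (constant speed): v₀ = 14.0 m/s, a = 0 m/s².
v = v₀ + at = 14.0 + (0)(7.5) = 14.0 m/s
Δx = v₀t + ½at² = 14.0·7.5 + 0.5·0·7.5² = 105 m

Phase 3 (decelerating): v₀ = 14.0 m/s, a = -2.6 m/s².
v² = v₀² + 2aΔx = 14.0² + 2·-2.6·26 = 60.8 → v = 7.80 m/s
t = (v − v₀)/a = (7.80 − 14.0)/-2.6 = 2.39 s

Phase 4 (accelerating): v₀ = 7.80 m/s, a = 1 m/s².
v = v₀ + at → t = (12 − 7.80) / 1 = 4.20 s
v² = v₀² + 2aΔx → Δx = (12² − 7.80²)/(2·1) = 41.6 m
Total distance = 40.7 + 105 + 26.0 + 41.6 = 213 m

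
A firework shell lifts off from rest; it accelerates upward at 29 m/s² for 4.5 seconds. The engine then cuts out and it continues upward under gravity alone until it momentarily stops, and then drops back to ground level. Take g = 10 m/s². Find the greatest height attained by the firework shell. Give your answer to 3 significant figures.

Phase 1 (powered ascent): v₀ = 0 m/s, a = 29 m/s².
v = v₀ + at = 0 + (29)(4.5) = 130 m/s
Δx = v₀t + ½at² = 0·4.5 + 0.5·29·4.5² = 294 m

Phase 2 (coasting upward): v₀ = 130 m/s, a = -10 m/s².
v = v₀ + at → t = (0 − 130) / -10 = 13.1 s
v² = v₀² + 2aΔx → Δx = (0² − 130²)/(2·-10) = 852 m
Maximum height = 294 + 852 = 1150 m

1150 m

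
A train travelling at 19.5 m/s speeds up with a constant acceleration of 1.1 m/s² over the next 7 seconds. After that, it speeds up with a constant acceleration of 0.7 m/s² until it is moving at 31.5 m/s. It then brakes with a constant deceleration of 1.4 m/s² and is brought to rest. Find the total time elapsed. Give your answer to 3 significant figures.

Phase 1 (accelerating): v₀ = 19.5 m/s, a = 1.1 m/s².
v = v₀ + at = 19.5 + (1.1)(7) = 27.2 m/s
Δx = v₀t + ½at² = 19.5·7 + 0.5·1.1·7² = 163 m

Phase 2 (accelerating): v₀ = 27.2 m/s, a = 0.7 m/s².
v = v₀ + at → t = (31.5 − 27.2) / 0.7 = 6.14 s
v² = v₀² + 2aΔx → Δx = (31.5² − 27.2²)/(2·0.7) = 180 m

Phase 3 (decelerating): v₀ = 31.5 m/s, a = -1.4 m/s².
v = v₀ + at → t = (0 − 31.5) / -1.4 = 22.5 s
v² = v₀² + 2aΔx → Δx = (0² − 31.5²)/(2·-1.4) = 354 m
Total time = 7.00 + 6.14 + 22.5 = 35.6 s

35.6 s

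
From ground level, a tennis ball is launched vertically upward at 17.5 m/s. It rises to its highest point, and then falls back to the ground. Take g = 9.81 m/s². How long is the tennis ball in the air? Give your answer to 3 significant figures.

3.57 s

Phase 1 (rising): v₀ = 17.5 m/s, a = -9.81 m/s².
v = v₀ + at → t = (0 − 17.5) / -9.81 = 1.78 s
v² = v₀² + 2aΔx → Δx = (0² − 17.5²)/(2·-9.81) = 15.6 m

Phase 2 (falling): v₀ = 0 m/s, a = -9.81 m/s².
Falls 15.6 m from rest: t = √(2·15.6/9.81) = 1.78 s; v = g·t = 17.5 m/s.
Total time = 1.78 + 1.78 = 3.57 s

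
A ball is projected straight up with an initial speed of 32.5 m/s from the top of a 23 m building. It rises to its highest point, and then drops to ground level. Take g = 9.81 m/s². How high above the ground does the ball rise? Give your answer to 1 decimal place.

Phase 1 (rising): v₀ = 32.5 m/s, a = -9.81 m/s².
v = v₀ + at → t = (0 − 32.5) / -9.81 = 3.31 s
v² = v₀² + 2aΔx → Δx = (0² − 32.5²)/(2·-9.81) = 53.8 m
Maximum height = 23 + 53.8 = 76.8 m

76.8 m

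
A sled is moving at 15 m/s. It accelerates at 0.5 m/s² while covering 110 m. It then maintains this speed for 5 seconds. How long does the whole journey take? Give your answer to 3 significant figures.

11.6 s

Phase 1 (accelerating): v₀ = 15.0 m/s, a = 0.5 m/s².
v² = v₀² + 2aΔx = 15.0² + 2·0.5·110 = 335 → v = 18.3 m/s
t = (v − v₀)/a = (18.3 − 15.0)/0.5 = 6.61 s

Phase 2 (constant speed): v₀ = 18.3 m/s, a = 0 m/s².
v = v₀ + at = 18.3 + (0)(5) = 18.3 m/s
Δx = v₀t + ½at² = 18.3·5 + 0.5·0·5² = 91.5 m
Total time = 6.61 + 5.00 = 11.6 s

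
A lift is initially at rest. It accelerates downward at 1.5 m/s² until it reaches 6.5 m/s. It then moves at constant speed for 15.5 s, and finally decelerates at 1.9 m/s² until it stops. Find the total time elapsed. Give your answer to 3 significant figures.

23.3 s

Phase 1 (accelerating): v₀ = 0 m/s, a = 1.5 m/s².
v = v₀ + at → t = (6.5 − 0) / 1.5 = 4.33 s
v² = v₀² + 2aΔx → Δx = (6.5² − 0²)/(2·1.5) = 14.1 m

Phase 2 (constant speed): v₀ = 6.50 m/s, a = 0 m/s².
v = v₀ + at = 6.50 + (0)(15.5) = 6.50 m/s
Δx = v₀t + ½at² = 6.50·15.5 + 0.5·0·15.5² = 101 m

Phase 3 (decelerating): v₀ = 6.50 m/s, a = -1.9 m/s².
v = v₀ + at → t = (0 − 6.50) / -1.9 = 3.42 s
v² = v₀² + 2aΔx → Δx = (0² − 6.50²)/(2·-1.9) = 11.1 m
Total time = 4.33 + 15.5 + 3.42 = 23.3 s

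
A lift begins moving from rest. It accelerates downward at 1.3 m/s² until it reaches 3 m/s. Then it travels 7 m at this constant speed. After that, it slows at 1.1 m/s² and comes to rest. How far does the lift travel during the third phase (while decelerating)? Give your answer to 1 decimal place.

4.1 m

Phase 1 (accelerating): v₀ = 0 m/s, a = 1.3 m/s².
v = v₀ + at → t = (3 − 0) / 1.3 = 2.31 s
v² = v₀² + 2aΔx → Δx = (3² − 0²)/(2·1.3) = 3.46 m

Phase 2 (constant speed): v₀ = 3.00 m/s, a = 0 m/s².
Constant speed: t = d/v = 7/3.00 = 2.33 s

Phase 3 (decelerating): v₀ = 3.00 m/s, a = -1.1 m/s².
v = v₀ + at → t = (0 − 3.00) / -1.1 = 2.73 s
v² = v₀² + 2aΔx → Δx = (0² − 3.00²)/(2·-1.1) = 4.09 m
Distance in phase 3 = 4.09 m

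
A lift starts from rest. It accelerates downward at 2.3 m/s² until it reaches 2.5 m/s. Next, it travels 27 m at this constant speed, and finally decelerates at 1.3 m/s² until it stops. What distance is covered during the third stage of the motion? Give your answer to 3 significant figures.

Phase 1 (accelerating): v₀ = 0 m/s, a = 2.3 m/s².
v = v₀ + at → t = (2.5 − 0) / 2.3 = 1.09 s
v² = v₀² + 2aΔx → Δx = (2.5² − 0²)/(2·2.3) = 1.36 m

Phase 2 (constant speed): v₀ = 2.50 m/s, a = 0 m/s².
Constant speed: t = d/v = 27/2.50 = 10.8 s

Phase 3 (decelerating): v₀ = 2.50 m/s, a = -1.3 m/s².
v = v₀ + at → t = (0 − 2.50) / -1.3 = 1.92 s
v² = v₀² + 2aΔx → Δx = (0² − 2.50²)/(2·-1.3) = 2.40 m
Distance in phase 3 = 2.40 m

2.40 m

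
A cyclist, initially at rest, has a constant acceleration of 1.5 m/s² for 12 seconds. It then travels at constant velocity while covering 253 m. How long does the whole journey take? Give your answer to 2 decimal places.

Phase 1 (accelerating): v₀ = 0 m/s, a = 1.5 m/s².
v = v₀ + at = 0 + (1.5)(12) = 18.0 m/s
Δx = v₀t + ½at² = 0·12 + 0.5·1.5·12² = 108 m

Phase 2 (constant speed): v₀ = 18.0 m/s, a = 0 m/s².
Constant speed: t = d/v = 253/18.0 = 14.1 s
Total time = 12.0 + 14.1 = 26.1 s

26.06 s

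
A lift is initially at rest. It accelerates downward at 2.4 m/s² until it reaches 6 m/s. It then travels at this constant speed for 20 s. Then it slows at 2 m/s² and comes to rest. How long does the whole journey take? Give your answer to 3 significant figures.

25.5 s

Phase 1 (accelerating): v₀ = 0 m/s, a = 2.4 m/s².
v = v₀ + at → t = (6 − 0) / 2.4 = 2.50 s
v² = v₀² + 2aΔx → Δx = (6² − 0²)/(2·2.4) = 7.50 m

Phase 2 (constant speed): v₀ = 6.00 m/s, a = 0 m/s².
v = v₀ + at = 6.00 + (0)(20) = 6.00 m/s
Δx = v₀t + ½at² = 6.00·20 + 0.5·0·20² = 120 m

Phase 3 (decelerating): v₀ = 6.00 m/s, a = -2 m/s².
v = v₀ + at → t = (0 − 6.00) / -2 = 3.00 s
v² = v₀² + 2aΔx → Δx = (0² − 6.00²)/(2·-2) = 9.00 m
Total time = 2.50 + 20.0 + 3.00 = 25.5 s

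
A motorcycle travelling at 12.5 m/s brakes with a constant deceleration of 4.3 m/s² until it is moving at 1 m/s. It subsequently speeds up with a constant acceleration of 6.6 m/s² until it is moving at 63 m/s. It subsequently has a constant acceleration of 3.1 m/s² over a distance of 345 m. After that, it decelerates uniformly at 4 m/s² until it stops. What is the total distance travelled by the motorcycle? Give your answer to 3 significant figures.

Phase 1 (decelerating): v₀ = 12.5 m/s, a = -4.3 m/s².
v = v₀ + at → t = (1 − 12.5) / -4.3 = 2.67 s
v² = v₀² + 2aΔx → Δx = (1² − 12.5²)/(2·-4.3) = 18.1 m

Phase 2 (accelerating): v₀ = 1.00 m/s, a = 6.6 m/s².
v = v₀ + at → t = (63 − 1.00) / 6.6 = 9.39 s
v² = v₀² + 2aΔx → Δx = (63² − 1.00²)/(2·6.6) = 301 m

Phase 3 (accelerating): v₀ = 63.0 m/s, a = 3.1 m/s².
v² = v₀² + 2aΔx = 63.0² + 2·3.1·345 = 6110 → v = 78.2 m/s
t = (v − v₀)/a = (78.2 − 63.0)/3.1 = 4.89 s

Phase 4 (decelerating): v₀ = 78.2 m/s, a = -4 m/s².
v = v₀ + at → t = (0 − 78.2) / -4 = 19.5 s
v² = v₀² + 2aΔx → Δx = (0² − 78.2²)/(2·-4) = 763 m
Total distance = 18.1 + 301 + 345 + 763 = 1430 m

1430 m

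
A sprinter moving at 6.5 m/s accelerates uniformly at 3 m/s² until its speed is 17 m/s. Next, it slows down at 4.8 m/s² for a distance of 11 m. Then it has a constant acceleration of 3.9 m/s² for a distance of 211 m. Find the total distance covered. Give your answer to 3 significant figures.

Phase 1 (accelerating): v₀ = 6.50 m/s, a = 3 m/s².
v = v₀ + at → t = (17 − 6.50) / 3 = 3.50 s
v² = v₀² + 2aΔx → Δx = (17² − 6.50²)/(2·3) = 41.1 m

Phase 2 (decelerating): v₀ = 17.0 m/s, a = -4.8 m/s².
v² = v₀² + 2aΔx = 17.0² + 2·-4.8·11 = 183 → v = 13.5 m/s
t = (v − v₀)/a = (13.5 − 17.0)/-4.8 = 0.720 s

Phase 3 (accelerating): v₀ = 13.5 m/s, a = 3.9 m/s².
v² = v₀² + 2aΔx = 13.5² + 2·3.9·211 = 1830 → v = 42.8 m/s
t = (v − v₀)/a = (42.8 − 13.5)/3.9 = 7.49 s
Total distance = 41.1 + 11.0 + 211 = 263 m

263 m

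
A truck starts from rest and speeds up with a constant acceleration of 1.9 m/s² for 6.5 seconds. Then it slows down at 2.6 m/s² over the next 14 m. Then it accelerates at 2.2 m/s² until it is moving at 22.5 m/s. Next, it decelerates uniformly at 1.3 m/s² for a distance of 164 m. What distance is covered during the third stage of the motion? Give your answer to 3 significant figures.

Phase 1 (accelerating): v₀ = 0 m/s, a = 1.9 m/s².
v = v₀ + at = 0 + (1.9)(6.5) = 12.3 m/s
Δx = v₀t + ½at² = 0·6.5 + 0.5·1.9·6.5² = 40.1 m

Phase 2 (decelerating): v₀ = 12.3 m/s, a = -2.6 m/s².
v² = v₀² + 2aΔx = 12.3² + 2·-2.6·14 = 79.7 → v = 8.93 m/s
t = (v − v₀)/a = (8.93 − 12.3)/-2.6 = 1.32 s

Phase 3 (accelerating): v₀ = 8.93 m/s, a = 2.2 m/s².
v = v₀ + at → t = (22.5 − 8.93) / 2.2 = 6.17 s
v² = v₀² + 2aΔx → Δx = (22.5² − 8.93²)/(2·2.2) = 96.9 m
Distance in phase 3 = 96.9 m

96.9 m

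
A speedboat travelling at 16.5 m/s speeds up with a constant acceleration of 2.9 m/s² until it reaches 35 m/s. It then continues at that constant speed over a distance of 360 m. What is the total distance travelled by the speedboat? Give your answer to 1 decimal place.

Phase 1 (accelerating): v₀ = 16.5 m/s, a = 2.9 m/s².
v = v₀ + at → t = (35 − 16.5) / 2.9 = 6.38 s
v² = v₀² + 2aΔx → Δx = (35² − 16.5²)/(2·2.9) = 164 m

Phase 2 (constant speed): v₀ = 35.0 m/s, a = 0 m/s².
Constant speed: t = d/v = 360/35.0 = 10.3 s
Total distance = 164 + 360 = 524 m

524.3 m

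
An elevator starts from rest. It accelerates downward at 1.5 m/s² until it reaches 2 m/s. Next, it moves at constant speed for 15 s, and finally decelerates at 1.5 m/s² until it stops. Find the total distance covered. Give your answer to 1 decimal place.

Phase 1 (accelerating): v₀ = 0 m/s, a = 1.5 m/s².
v = v₀ + at → t = (2 − 0) / 1.5 = 1.33 s
v² = v₀² + 2aΔx → Δx = (2² − 0²)/(2·1.5) = 1.33 m

Phase 2 (constant speed): v₀ = 2.00 m/s, a = 0 m/s².
v = v₀ + at = 2.00 + (0)(15) = 2.00 m/s
Δx = v₀t + ½at² = 2.00·15 + 0.5·0·15² = 30.0 m

Phase 3 (decelerating): v₀ = 2.00 m/s, a = -1.5 m/s².
v = v₀ + at → t = (0 − 2.00) / -1.5 = 1.33 s
v² = v₀² + 2aΔx → Δx = (0² − 2.00²)/(2·-1.5) = 1.33 m
Total distance = 1.33 + 30.0 + 1.33 = 32.7 m

32.7 m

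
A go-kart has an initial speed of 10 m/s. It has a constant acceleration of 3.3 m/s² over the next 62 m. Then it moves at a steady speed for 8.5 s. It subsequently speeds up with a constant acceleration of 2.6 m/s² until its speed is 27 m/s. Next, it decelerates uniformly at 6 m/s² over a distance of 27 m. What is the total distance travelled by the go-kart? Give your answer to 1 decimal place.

323.1 m

Phase 1 (accelerating): v₀ = 10.0 m/s, a = 3.3 m/s².
v² = v₀² + 2aΔx = 10.0² + 2·3.3·62 = 509 → v = 22.6 m/s
t = (v − v₀)/a = (22.6 − 10.0)/3.3 = 3.81 s

Phase 2 (constant speed): v₀ = 22.6 m/s, a = 0 m/s².
v = v₀ + at = 22.6 + (0)(8.5) = 22.6 m/s
Δx = v₀t + ½at² = 22.6·8.5 + 0.5·0·8.5² = 192 m

Phase 3 (accelerating): v₀ = 22.6 m/s, a = 2.6 m/s².
v = v₀ + at → t = (27 − 22.6) / 2.6 = 1.71 s
v² = v₀² + 2aΔx → Δx = (27² − 22.6²)/(2·2.6) = 42.3 m

Phase 4 (decelerating): v₀ = 27.0 m/s, a = -6 m/s².
v² = v₀² + 2aΔx = 27.0² + 2·-6·27 = 405 → v = 20.1 m/s
t = (v − v₀)/a = (20.1 − 27.0)/-6 = 1.15 s
Total distance = 62.0 + 192 + 42.3 + 27.0 = 323 m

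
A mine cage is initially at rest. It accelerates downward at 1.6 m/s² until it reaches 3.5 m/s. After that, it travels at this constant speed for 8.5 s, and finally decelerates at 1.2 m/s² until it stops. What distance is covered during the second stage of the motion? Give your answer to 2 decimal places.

29.75 m

Phase 1 (accelerating): v₀ = 0 m/s, a = 1.6 m/s².
v = v₀ + at → t = (3.5 − 0) / 1.6 = 2.19 s
v² = v₀² + 2aΔx → Δx = (3.5² − 0²)/(2·1.6) = 3.83 m

Phase 2 (constant speed): v₀ = 3.50 m/s, a = 0 m/s².
v = v₀ + at = 3.50 + (0)(8.5) = 3.50 m/s
Δx = v₀t + ½at² = 3.50·8.5 + 0.5·0·8.5² = 29.8 m
Distance in phase 2 = 29.8 m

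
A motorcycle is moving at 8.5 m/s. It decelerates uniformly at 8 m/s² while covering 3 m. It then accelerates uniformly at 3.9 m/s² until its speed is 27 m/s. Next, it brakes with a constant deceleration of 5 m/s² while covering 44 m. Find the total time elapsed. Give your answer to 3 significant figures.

Phase 1 (decelerating): v₀ = 8.50 m/s, a = -8 m/s².
v² = v₀² + 2aΔx = 8.50² + 2·-8·3 = 24.2 → v = 4.92 m/s
t = (v − v₀)/a = (4.92 − 8.50)/-8 = 0.447 s

Phase 2 (accelerating): v₀ = 4.92 m/s, a = 3.9 m/s².
v = v₀ + at → t = (27 − 4.92) / 3.9 = 5.66 s
v² = v₀² + 2aΔx → Δx = (27² − 4.92²)/(2·3.9) = 90.4 m

Phase 3 (decelerating): v₀ = 27.0 m/s, a = -5 m/s².
v² = v₀² + 2aΔx = 27.0² + 2·-5·44 = 289 → v = 17.0 m/s
t = (v − v₀)/a = (17.0 − 27.0)/-5 = 2.00 s
Total time = 0.447 + 5.66 + 2.00 = 8.11 s

8.11 s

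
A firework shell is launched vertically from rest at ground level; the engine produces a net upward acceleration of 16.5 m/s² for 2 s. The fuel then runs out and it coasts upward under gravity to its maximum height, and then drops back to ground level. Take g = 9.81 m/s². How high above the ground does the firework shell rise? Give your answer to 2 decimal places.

Phase 1 (powered ascent): v₀ = 0 m/s, a = 16.5 m/s².
v = v₀ + at = 0 + (16.5)(2) = 33.0 m/s
Δx = v₀t + ½at² = 0·2 + 0.5·16.5·2² = 33.0 m

Phase 2 (coasting upward): v₀ = 33.0 m/s, a = -9.81 m/s².
v = v₀ + at → t = (0 − 33.0) / -9.81 = 3.36 s
v² = v₀² + 2aΔx → Δx = (0² − 33.0²)/(2·-9.81) = 55.5 m
Maximum height = 33.0 + 55.5 = 88.5 m

88.50 m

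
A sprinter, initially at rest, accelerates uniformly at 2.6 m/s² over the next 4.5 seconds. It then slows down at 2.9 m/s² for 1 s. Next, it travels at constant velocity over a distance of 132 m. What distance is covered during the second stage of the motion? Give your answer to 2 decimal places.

10.25 m

Phase 1 (accelerating): v₀ = 0 m/s, a = 2.6 m/s².
v = v₀ + at = 0 + (2.6)(4.5) = 11.7 m/s
Δx = v₀t + ½at² = 0·4.5 + 0.5·2.6·4.5² = 26.3 m

Phase 2 (decelerating): v₀ = 11.7 m/s, a = -2.9 m/s².
v = v₀ + at = 11.7 + (-2.9)(1) = 8.80 m/s
Δx = v₀t + ½at² = 11.7·1 + 0.5·-2.9·1² = 10.3 m
Distance in phase 2 = 10.3 m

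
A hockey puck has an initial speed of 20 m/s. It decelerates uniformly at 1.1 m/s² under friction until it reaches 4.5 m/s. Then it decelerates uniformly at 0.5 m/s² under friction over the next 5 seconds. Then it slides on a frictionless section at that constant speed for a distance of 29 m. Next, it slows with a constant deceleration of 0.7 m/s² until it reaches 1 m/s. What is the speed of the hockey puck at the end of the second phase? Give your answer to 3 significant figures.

2.00 m/s

Phase 1 (decelerating): v₀ = 20.0 m/s, a = -1.1 m/s².
v = v₀ + at → t = (4.5 − 20.0) / -1.1 = 14.1 s
v² = v₀² + 2aΔx → Δx = (4.5² − 20.0²)/(2·-1.1) = 173 m

Phase 2 (decelerating): v₀ = 4.50 m/s, a = -0.5 m/s².
v = v₀ + at = 4.50 + (-0.5)(5) = 2.00 m/s
Δx = v₀t + ½at² = 4.50·5 + 0.5·-0.5·5² = 16.2 m
Speed at end of phase 2 = 2.00 m/s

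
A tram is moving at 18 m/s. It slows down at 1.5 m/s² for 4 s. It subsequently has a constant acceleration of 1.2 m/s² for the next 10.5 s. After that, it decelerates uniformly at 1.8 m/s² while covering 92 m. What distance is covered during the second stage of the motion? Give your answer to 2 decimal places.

192.15 m

Phase 1 (decelerating): v₀ = 18.0 m/s, a = -1.5 m/s².
v = v₀ + at = 18.0 + (-1.5)(4) = 12.0 m/s
Δx = v₀t + ½at² = 18.0·4 + 0.5·-1.5·4² = 60.0 m

Phase 2 (accelerating): v₀ = 12.0 m/s, a = 1.2 m/s².
v = v₀ + at = 12.0 + (1.2)(10.5) = 24.6 m/s
Δx = v₀t + ½at² = 12.0·10.5 + 0.5·1.2·10.5² = 192 m
Distance in phase 2 = 192 m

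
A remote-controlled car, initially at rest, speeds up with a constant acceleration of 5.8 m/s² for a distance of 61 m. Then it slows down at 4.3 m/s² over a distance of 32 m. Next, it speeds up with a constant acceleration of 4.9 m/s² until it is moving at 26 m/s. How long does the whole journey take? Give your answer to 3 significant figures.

Phase 1 (accelerating): v₀ = 0 m/s, a = 5.8 m/s².
v² = v₀² + 2aΔx = 0² + 2·5.8·61 = 708 → v = 26.6 m/s
t = (v − v₀)/a = (26.6 − 0)/5.8 = 4.59 s

Phase 2 (decelerating): v₀ = 26.6 m/s, a = -4.3 m/s².
v² = v₀² + 2aΔx = 26.6² + 2·-4.3·32 = 432 → v = 20.8 m/s
t = (v − v₀)/a = (20.8 − 26.6)/-4.3 = 1.35 s

Phase 3 (accelerating): v₀ = 20.8 m/s, a = 4.9 m/s².
v = v₀ + at → t = (26 − 20.8) / 4.9 = 1.06 s
v² = v₀² + 2aΔx → Δx = (26² − 20.8²)/(2·4.9) = 24.9 m
Total time = 4.59 + 1.35 + 1.06 = 7.00 s

7.00 s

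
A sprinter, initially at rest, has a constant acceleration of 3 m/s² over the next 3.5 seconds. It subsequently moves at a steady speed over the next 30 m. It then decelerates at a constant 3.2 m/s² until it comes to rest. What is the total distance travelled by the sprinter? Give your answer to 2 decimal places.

Phase 1 (accelerating): v₀ = 0 m/s, a = 3 m/s².
v = v₀ + at = 0 + (3)(3.5) = 10.5 m/s
Δx = v₀t + ½at² = 0·3.5 + 0.5·3·3.5² = 18.4 m

Phase 2 (constant speed): v₀ = 10.5 m/s, a = 0 m/s².
Constant speed: t = d/v = 30/10.5 = 2.86 s

Phase 3 (decelerating): v₀ = 10.5 m/s, a = -3.2 m/s².
v = v₀ + at → t = (0 − 10.5) / -3.2 = 3.28 s
v² = v₀² + 2aΔx → Δx = (0² − 10.5²)/(2·-3.2) = 17.2 m
Total distance = 18.4 + 30.0 + 17.2 = 65.6 m

65.60 m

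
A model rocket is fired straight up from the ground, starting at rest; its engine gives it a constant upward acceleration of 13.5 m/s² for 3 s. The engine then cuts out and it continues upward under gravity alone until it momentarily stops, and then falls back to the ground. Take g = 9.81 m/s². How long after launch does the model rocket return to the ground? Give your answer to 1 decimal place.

12.6 s

Phase 1 (powered ascent): v₀ = 0 m/s, a = 13.5 m/s².
v = v₀ + at = 0 + (13.5)(3) = 40.5 m/s
Δx = v₀t + ½at² = 0·3 + 0.5·13.5·3² = 60.8 m

Phase 2 (coasting upward): v₀ = 40.5 m/s, a = -9.81 m/s².
v = v₀ + at → t = (0 − 40.5) / -9.81 = 4.13 s
v² = v₀² + 2aΔx → Δx = (0² − 40.5²)/(2·-9.81) = 83.6 m

Phase 3 (free fall): v₀ = 0 m/s, a = -9.81 m/s².
Falls 144 m from rest: t = √(2·144/9.81) = 5.42 s; v = g·t = 53.2 m/s.
Total time = 3.00 + 4.13 + 5.42 = 12.6 s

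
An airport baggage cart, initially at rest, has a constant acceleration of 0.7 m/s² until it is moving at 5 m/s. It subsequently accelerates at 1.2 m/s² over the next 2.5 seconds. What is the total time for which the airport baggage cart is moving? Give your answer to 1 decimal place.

Phase 1 (accelerating): v₀ = 0 m/s, a = 0.7 m/s².
v = v₀ + at → t = (5 − 0) / 0.7 = 7.14 s
v² = v₀² + 2aΔx → Δx = (5² − 0²)/(2·0.7) = 17.9 m

Phase 2 (accelerating): v₀ = 5.00 m/s, a = 1.2 m/s².
v = v₀ + at = 5.00 + (1.2)(2.5) = 8.00 m/s
Δx = v₀t + ½at² = 5.00·2.5 + 0.5·1.2·2.5² = 16.2 m
Total time = 7.14 + 2.50 = 9.64 s

9.6 s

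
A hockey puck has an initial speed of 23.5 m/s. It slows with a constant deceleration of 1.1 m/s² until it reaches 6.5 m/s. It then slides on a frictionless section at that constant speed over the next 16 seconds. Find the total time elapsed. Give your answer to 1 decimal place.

31.5 s

Phase 1 (decelerating): v₀ = 23.5 m/s, a = -1.1 m/s².
v = v₀ + at → t = (6.5 − 23.5) / -1.1 = 15.5 s
v² = v₀² + 2aΔx → Δx = (6.5² − 23.5²)/(2·-1.1) = 232 m

Phase 2 (constant speed): v₀ = 6.50 m/s, a = 0 m/s².
v = v₀ + at = 6.50 + (0)(16) = 6.50 m/s
Δx = v₀t + ½at² = 6.50·16 + 0.5·0·16² = 104 m
Total time = 15.5 + 16.0 = 31.5 s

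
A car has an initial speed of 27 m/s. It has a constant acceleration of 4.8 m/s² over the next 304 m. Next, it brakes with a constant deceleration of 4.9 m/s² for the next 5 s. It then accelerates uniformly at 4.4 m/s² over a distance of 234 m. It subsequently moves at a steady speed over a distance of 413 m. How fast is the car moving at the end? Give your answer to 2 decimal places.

57.86 m/s

Phase 1 (accelerating): v₀ = 27.0 m/s, a = 4.8 m/s².
v² = v₀² + 2aΔx = 27.0² + 2·4.8·304 = 3650 → v = 60.4 m/s
t = (v − v₀)/a = (60.4 − 27.0)/4.8 = 6.96 s

Phase 2 (decelerating): v₀ = 60.4 m/s, a = -4.9 m/s².
v = v₀ + at = 60.4 + (-4.9)(5) = 35.9 m/s
Δx = v₀t + ½at² = 60.4·5 + 0.5·-4.9·5² = 241 m

Phase 3 (accelerating): v₀ = 35.9 m/s, a = 4.4 m/s².
v² = v₀² + 2aΔx = 35.9² + 2·4.4·234 = 3350 → v = 57.9 m/s
t = (v − v₀)/a = (57.9 − 35.9)/4.4 = 4.99 s

Phase 4 (constant speed): v₀ = 57.9 m/s, a = 0 m/s².
Constant speed: t = d/v = 413/57.9 = 7.14 s
Final speed = 57.9 m/s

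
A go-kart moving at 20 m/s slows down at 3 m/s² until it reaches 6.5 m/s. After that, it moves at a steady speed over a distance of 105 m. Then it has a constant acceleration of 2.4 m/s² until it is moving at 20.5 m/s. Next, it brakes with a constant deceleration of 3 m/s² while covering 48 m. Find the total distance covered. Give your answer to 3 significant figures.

Phase 1 (decelerating): v₀ = 20.0 m/s, a = -3 m/s².
v = v₀ + at → t = (6.5 − 20.0) / -3 = 4.50 s
v² = v₀² + 2aΔx → Δx = (6.5² − 20.0²)/(2·-3) = 59.6 m

Phase 2 (constant speed): v₀ = 6.50 m/s, a = 0 m/s².
Constant speed: t = d/v = 105/6.50 = 16.2 s

Phase 3 (accelerating): v₀ = 6.50 m/s, a = 2.4 m/s².
v = v₀ + at → t = (20.5 − 6.50) / 2.4 = 5.83 s
v² = v₀² + 2aΔx → Δx = (20.5² − 6.50²)/(2·2.4) = 78.8 m

Phase 4 (decelerating): v₀ = 20.5 m/s, a = -3 m/s².
v² = v₀² + 2aΔx = 20.5² + 2·-3·48 = 132 → v = 11.5 m/s
t = (v − v₀)/a = (11.5 − 20.5)/-3 = 3.00 s
Total distance = 59.6 + 105 + 78.8 + 48.0 = 291 m

291 m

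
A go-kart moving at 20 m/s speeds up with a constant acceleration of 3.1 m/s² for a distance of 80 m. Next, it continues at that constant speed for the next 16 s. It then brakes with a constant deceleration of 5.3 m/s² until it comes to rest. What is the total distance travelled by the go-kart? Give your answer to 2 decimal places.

643.46 m

Phase 1 (accelerating): v₀ = 20.0 m/s, a = 3.1 m/s².
v² = v₀² + 2aΔx = 20.0² + 2·3.1·80 = 896 → v = 29.9 m/s
t = (v − v₀)/a = (29.9 − 20.0)/3.1 = 3.20 s

Phase 2 (constant speed): v₀ = 29.9 m/s, a = 0 m/s².
v = v₀ + at = 29.9 + (0)(16) = 29.9 m/s
Δx = v₀t + ½at² = 29.9·16 + 0.5·0·16² = 479 m

Phase 3 (decelerating): v₀ = 29.9 m/s, a = -5.3 m/s².
v = v₀ + at → t = (0 − 29.9) / -5.3 = 5.65 s
v² = v₀² + 2aΔx → Δx = (0² − 29.9²)/(2·-5.3) = 84.5 m
Total distance = 80.0 + 479 + 84.5 = 643 m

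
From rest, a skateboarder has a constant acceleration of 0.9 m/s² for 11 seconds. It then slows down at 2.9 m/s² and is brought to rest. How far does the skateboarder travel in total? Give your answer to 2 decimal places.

Phase 1 (accelerating): v₀ = 0 m/s, a = 0.9 m/s².
v = v₀ + at = 0 + (0.9)(11) = 9.90 m/s
Δx = v₀t + ½at² = 0·11 + 0.5·0.9·11² = 54.5 m

Phase 2 (decelerating): v₀ = 9.90 m/s, a = -2.9 m/s².
v = v₀ + at → t = (0 − 9.90) / -2.9 = 3.41 s
v² = v₀² + 2aΔx → Δx = (0² − 9.90²)/(2·-2.9) = 16.9 m
Total distance = 54.5 + 16.9 = 71.3 m

71.35 m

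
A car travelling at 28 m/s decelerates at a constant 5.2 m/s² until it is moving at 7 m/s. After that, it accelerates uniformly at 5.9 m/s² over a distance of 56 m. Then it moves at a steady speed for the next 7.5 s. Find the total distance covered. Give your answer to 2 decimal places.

Phase 1 (decelerating): v₀ = 28.0 m/s, a = -5.2 m/s².
v = v₀ + at → t = (7 − 28.0) / -5.2 = 4.04 s
v² = v₀² + 2aΔx → Δx = (7² − 28.0²)/(2·-5.2) = 70.7 m

Phase 2 (accelerating): v₀ = 7.00 m/s, a = 5.9 m/s².
v² = v₀² + 2aΔx = 7.00² + 2·5.9·56 = 710 → v = 26.6 m/s
t = (v − v₀)/a = (26.6 − 7.00)/5.9 = 3.33 s

Phase 3 (constant speed): v₀ = 26.6 m/s, a = 0 m/s².
v = v₀ + at = 26.6 + (0)(7.5) = 26.6 m/s
Δx = v₀t + ½at² = 26.6·7.5 + 0.5·0·7.5² = 200 m
Total distance = 70.7 + 56.0 + 200 = 326 m

326.49 m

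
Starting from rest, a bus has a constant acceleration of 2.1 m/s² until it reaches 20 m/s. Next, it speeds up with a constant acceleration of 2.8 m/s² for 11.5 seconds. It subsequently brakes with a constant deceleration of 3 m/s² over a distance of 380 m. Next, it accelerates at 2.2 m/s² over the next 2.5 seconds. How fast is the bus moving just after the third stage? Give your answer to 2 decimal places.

Phase 1 (accelerating): v₀ = 0 m/s, a = 2.1 m/s².
v = v₀ + at → t = (20 − 0) / 2.1 = 9.52 s
v² = v₀² + 2aΔx → Δx = (20² − 0²)/(2·2.1) = 95.2 m

Phase 2 (accelerating): v₀ = 20.0 m/s, a = 2.8 m/s².
v = v₀ + at = 20.0 + (2.8)(11.5) = 52.2 m/s
Δx = v₀t + ½at² = 20.0·11.5 + 0.5·2.8·11.5² = 415 m

Phase 3 (decelerating): v₀ = 52.2 m/s, a = -3 m/s².
v² = v₀² + 2aΔx = 52.2² + 2·-3·380 = 445 → v = 21.1 m/s
t = (v − v₀)/a = (21.1 − 52.2)/-3 = 10.4 s
Speed at end of phase 3 = 21.1 m/s

21.09 m/s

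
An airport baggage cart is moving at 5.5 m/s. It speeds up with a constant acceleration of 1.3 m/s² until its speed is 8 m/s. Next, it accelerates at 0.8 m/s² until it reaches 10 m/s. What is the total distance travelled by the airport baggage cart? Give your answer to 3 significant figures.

35.5 m

Phase 1 (accelerating): v₀ = 5.50 m/s, a = 1.3 m/s².
v = v₀ + at → t = (8 − 5.50) / 1.3 = 1.92 s
v² = v₀² + 2aΔx → Δx = (8² − 5.50²)/(2·1.3) = 13.0 m

Phase 2 (accelerating): v₀ = 8.00 m/s, a = 0.8 m/s².
v = v₀ + at → t = (10 − 8.00) / 0.8 = 2.50 s
v² = v₀² + 2aΔx → Δx = (10² − 8.00²)/(2·0.8) = 22.5 m
Total distance = 13.0 + 22.5 = 35.5 m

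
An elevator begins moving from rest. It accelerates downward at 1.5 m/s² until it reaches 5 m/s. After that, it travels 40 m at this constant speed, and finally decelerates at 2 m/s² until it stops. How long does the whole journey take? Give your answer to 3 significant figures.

Phase 1 (accelerating): v₀ = 0 m/s, a = 1.5 m/s².
v = v₀ + at → t = (5 − 0) / 1.5 = 3.33 s
v² = v₀² + 2aΔx → Δx = (5² − 0²)/(2·1.5) = 8.33 m

Phase 2 (constant speed): v₀ = 5.00 m/s, a = 0 m/s².
Constant speed: t = d/v = 40/5.00 = 8.00 s

Phase 3 (decelerating): v₀ = 5.00 m/s, a = -2 m/s².
v = v₀ + at → t = (0 − 5.00) / -2 = 2.50 s
v² = v₀² + 2aΔx → Δx = (0² − 5.00²)/(2·-2) = 6.25 m
Total time = 3.33 + 8.00 + 2.50 = 13.8 s

13.8 s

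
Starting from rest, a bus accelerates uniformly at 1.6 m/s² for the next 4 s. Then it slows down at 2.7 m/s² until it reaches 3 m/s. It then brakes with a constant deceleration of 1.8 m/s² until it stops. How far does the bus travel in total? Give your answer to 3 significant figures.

Phase 1 (accelerating): v₀ = 0 m/s, a = 1.6 m/s².
v = v₀ + at = 0 + (1.6)(4) = 6.40 m/s
Δx = v₀t + ½at² = 0·4 + 0.5·1.6·4² = 12.8 m

Phase 2 (decelerating): v₀ = 6.40 m/s, a = -2.7 m/s².
v = v₀ + at → t = (3 − 6.40) / -2.7 = 1.26 s
v² = v₀² + 2aΔx → Δx = (3² − 6.40²)/(2·-2.7) = 5.92 m

Phase 3 (decelerating): v₀ = 3.00 m/s, a = -1.8 m/s².
v = v₀ + at → t = (0 − 3.00) / -1.8 = 1.67 s
v² = v₀² + 2aΔx → Δx = (0² − 3.00²)/(2·-1.8) = 2.50 m
Total distance = 12.8 + 5.92 + 2.50 = 21.2 m

21.2 m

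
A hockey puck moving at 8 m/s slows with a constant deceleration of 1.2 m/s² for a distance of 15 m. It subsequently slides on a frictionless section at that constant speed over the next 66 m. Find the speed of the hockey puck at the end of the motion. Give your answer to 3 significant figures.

5.29 m/s

Phase 1 (decelerating): v₀ = 8.00 m/s, a = -1.2 m/s².
v² = v₀² + 2aΔx = 8.00² + 2·-1.2·15 = 28.0 → v = 5.29 m/s
t = (v − v₀)/a = (5.29 − 8.00)/-1.2 = 2.26 s

Phase 2 (constant speed): v₀ = 5.29 m/s, a = 0 m/s².
Constant speed: t = d/v = 66/5.29 = 12.5 s
Final speed = 5.29 m/s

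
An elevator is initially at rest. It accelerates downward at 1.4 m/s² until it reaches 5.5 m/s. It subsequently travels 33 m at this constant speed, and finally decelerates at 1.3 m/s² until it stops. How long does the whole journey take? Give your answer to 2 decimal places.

14.16 s

Phase 1 (accelerating): v₀ = 0 m/s, a = 1.4 m/s².
v = v₀ + at → t = (5.5 − 0) / 1.4 = 3.93 s
v² = v₀² + 2aΔx → Δx = (5.5² − 0²)/(2·1.4) = 10.8 m

Phase 2 (constant speed): v₀ = 5.50 m/s, a = 0 m/s².
Constant speed: t = d/v = 33/5.50 = 6.00 s

Phase 3 (decelerating): v₀ = 5.50 m/s, a = -1.3 m/s².
v = v₀ + at → t = (0 − 5.50) / -1.3 = 4.23 s
v² = v₀² + 2aΔx → Δx = (0² − 5.50²)/(2·-1.3) = 11.6 m
Total time = 3.93 + 6.00 + 4.23 = 14.2 s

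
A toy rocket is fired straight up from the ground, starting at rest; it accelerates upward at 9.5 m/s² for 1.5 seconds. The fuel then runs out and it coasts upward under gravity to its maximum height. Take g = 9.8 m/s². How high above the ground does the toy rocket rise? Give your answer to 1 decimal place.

21.0 m

Phase 1 (powered ascent): v₀ = 0 m/s, a = 9.5 m/s².
v = v₀ + at = 0 + (9.5)(1.5) = 14.2 m/s
Δx = v₀t + ½at² = 0·1.5 + 0.5·9.5·1.5² = 10.7 m

Phase 2 (coasting upward): v₀ = 14.2 m/s, a = -9.8 m/s².
v = v₀ + at → t = (0 − 14.2) / -9.8 = 1.45 s
v² = v₀² + 2aΔx → Δx = (0² − 14.2²)/(2·-9.8) = 10.4 m
Maximum height = 10.7 + 10.4 = 21.0 m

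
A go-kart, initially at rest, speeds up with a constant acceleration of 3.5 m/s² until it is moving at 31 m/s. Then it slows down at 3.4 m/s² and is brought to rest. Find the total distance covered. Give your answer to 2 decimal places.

Phase 1 (accelerating): v₀ = 0 m/s, a = 3.5 m/s².
v = v₀ + at → t = (31 − 0) / 3.5 = 8.86 s
v² = v₀² + 2aΔx → Δx = (31² − 0²)/(2·3.5) = 137 m

Phase 2 (decelerating): v₀ = 31.0 m/s, a = -3.4 m/s².
v = v₀ + at → t = (0 − 31.0) / -3.4 = 9.12 s
v² = v₀² + 2aΔx → Δx = (0² − 31.0²)/(2·-3.4) = 141 m
Total distance = 137 + 141 = 279 m

278.61 m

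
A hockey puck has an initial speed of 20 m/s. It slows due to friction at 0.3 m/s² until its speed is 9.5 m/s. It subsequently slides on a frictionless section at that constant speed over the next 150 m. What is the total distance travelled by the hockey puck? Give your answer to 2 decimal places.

666.25 m

Phase 1 (decelerating): v₀ = 20.0 m/s, a = -0.3 m/s².
v = v₀ + at → t = (9.5 − 20.0) / -0.3 = 35.0 s
v² = v₀² + 2aΔx → Δx = (9.5² − 20.0²)/(2·-0.3) = 516 m

Phase 2 (constant speed): v₀ = 9.50 m/s, a = 0 m/s².
Constant speed: t = d/v = 150/9.50 = 15.8 s
Total distance = 516 + 150 = 666 m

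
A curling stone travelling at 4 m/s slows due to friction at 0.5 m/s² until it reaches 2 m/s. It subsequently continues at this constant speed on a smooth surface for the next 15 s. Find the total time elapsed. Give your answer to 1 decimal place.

Phase 1 (decelerating): v₀ = 4.00 m/s, a = -0.5 m/s².
v = v₀ + at → t = (2 − 4.00) / -0.5 = 4.00 s
v² = v₀² + 2aΔx → Δx = (2² − 4.00²)/(2·-0.5) = 12.0 m

Phase 2 (constant speed): v₀ = 2.00 m/s, a = 0 m/s².
v = v₀ + at = 2.00 + (0)(15) = 2.00 m/s
Δx = v₀t + ½at² = 2.00·15 + 0.5·0·15² = 30.0 m
Total time = 4.00 + 15.0 = 19.0 s

19.0 s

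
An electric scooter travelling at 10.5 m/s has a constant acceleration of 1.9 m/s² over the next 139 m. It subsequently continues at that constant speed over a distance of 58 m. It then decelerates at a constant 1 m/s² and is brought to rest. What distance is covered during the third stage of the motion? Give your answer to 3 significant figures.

Phase 1 (accelerating): v₀ = 10.5 m/s, a = 1.9 m/s².
v² = v₀² + 2aΔx = 10.5² + 2·1.9·139 = 638 → v = 25.3 m/s
t = (v − v₀)/a = (25.3 − 10.5)/1.9 = 7.77 s

Phase 2 (constant speed): v₀ = 25.3 m/s, a = 0 m/s².
Constant speed: t = d/v = 58/25.3 = 2.30 s

Phase 3 (decelerating): v₀ = 25.3 m/s, a = -1 m/s².
v = v₀ + at → t = (0 − 25.3) / -1 = 25.3 s
v² = v₀² + 2aΔx → Δx = (0² − 25.3²)/(2·-1) = 319 m
Distance in phase 3 = 319 m

319 m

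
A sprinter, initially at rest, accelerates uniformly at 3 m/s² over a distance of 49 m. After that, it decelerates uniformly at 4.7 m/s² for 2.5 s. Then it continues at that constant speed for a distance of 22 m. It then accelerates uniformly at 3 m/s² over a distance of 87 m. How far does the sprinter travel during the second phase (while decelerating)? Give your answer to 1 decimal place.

Phase 1 (accelerating): v₀ = 0 m/s, a = 3 m/s².
v² = v₀² + 2aΔx = 0² + 2·3·49 = 294 → v = 17.1 m/s
t = (v − v₀)/a = (17.1 − 0)/3 = 5.72 s

Phase 2 (decelerating): v₀ = 17.1 m/s, a = -4.7 m/s².
v = v₀ + at = 17.1 + (-4.7)(2.5) = 5.40 m/s
Δx = v₀t + ½at² = 17.1·2.5 + 0.5·-4.7·2.5² = 28.2 m
Distance in phase 2 = 28.2 m

28.2 m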